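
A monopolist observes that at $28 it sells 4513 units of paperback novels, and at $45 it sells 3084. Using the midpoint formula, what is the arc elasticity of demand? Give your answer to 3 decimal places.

ΔQ = 3084 − 4513 = -1429; ΔP = 45 − 28 = 17.
Midpoints: P̄ = 36.50, Q̄ = 3798.5.
ε = (ΔQ/ΔP)(P̄/Q̄) = (-1429/17)(36.50/3798.5).

-0.808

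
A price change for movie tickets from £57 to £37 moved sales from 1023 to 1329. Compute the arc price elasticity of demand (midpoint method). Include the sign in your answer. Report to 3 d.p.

ΔQ = 1329 − 1023 = 306; ΔP = 37 − 57 = -20.
Midpoints: P̄ = 47.00, Q̄ = 1176.0.
ε = (ΔQ/ΔP)(P̄/Q̄) = (306/-20)(47.00/1176.0).

-0.611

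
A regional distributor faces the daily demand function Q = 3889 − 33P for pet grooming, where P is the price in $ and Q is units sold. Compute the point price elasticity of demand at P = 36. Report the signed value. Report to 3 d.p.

-0.440

At P = 36, Q = 2701.
dQ/dP = −33.
ε = (dQ/dP)(P/Q) = (-33)(36/2701).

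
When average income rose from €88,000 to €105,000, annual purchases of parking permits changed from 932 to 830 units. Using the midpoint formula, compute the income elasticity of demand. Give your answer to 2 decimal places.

-0.66

ΔQ = -102, ΔI = 17000. Midpoints: Ī = 96,500, Q̄ = 881.0.
ε_I = (ΔQ/ΔI)(Ī/Q̄) = (-102/17000)(96500/881.0).
ε_I < 0, so the good is inferior.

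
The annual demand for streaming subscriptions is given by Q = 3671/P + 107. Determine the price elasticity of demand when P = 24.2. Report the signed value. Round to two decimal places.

At P = 24.2, Q = 258.694.
dQ/dP = −3671/P² = -6.268.
ε = (dQ/dP)(P/Q) = (-6.268)(24.2/258.694).

-0.59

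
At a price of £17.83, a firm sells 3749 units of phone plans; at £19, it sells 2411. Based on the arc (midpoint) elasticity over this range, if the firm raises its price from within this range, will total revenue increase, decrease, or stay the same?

Arc ε = (-1338/1.17)(18.41/3080.0) ≈ -6.837.
|ε| = 6.84 > 1, so demand is elastic. A price rise therefore reduces total revenue.

decrease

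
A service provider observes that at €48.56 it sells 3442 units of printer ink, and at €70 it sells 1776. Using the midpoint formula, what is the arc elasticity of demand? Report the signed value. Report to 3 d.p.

-1.766

ΔQ = 1776 − 3442 = -1666; ΔP = 70 − 48.56 = 21.44.
Midpoints: P̄ = 59.28, Q̄ = 2609.0.
ε = (ΔQ/ΔP)(P̄/Q̄) = (-1666/21.44)(59.28/2609.0).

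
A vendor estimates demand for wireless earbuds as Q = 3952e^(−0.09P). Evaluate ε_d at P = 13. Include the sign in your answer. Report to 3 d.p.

-1.170

At P = 13, Q = 1226.570.
dQ/dP = −0.09·3952e^(−0.09P) = −0.09Q = -110.391.
ε = (dQ/dP)(P/Q) = (-110.391)(13/1226.570).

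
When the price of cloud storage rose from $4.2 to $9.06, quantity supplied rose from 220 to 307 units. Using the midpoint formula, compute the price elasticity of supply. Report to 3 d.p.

0.450

ΔQ = 307 − 220 = 87; ΔP = 9.06 − 4.2 = 4.86.
Midpoints: P̄ = 6.63, Q̄ = 263.5.
ε_s = (ΔQ/ΔP)(P̄/Q̄) = (87/4.86)(6.63/263.5).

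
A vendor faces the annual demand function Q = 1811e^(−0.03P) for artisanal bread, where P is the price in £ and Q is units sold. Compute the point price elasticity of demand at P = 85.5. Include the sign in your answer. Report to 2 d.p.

-2.57

At P = 85.5, Q = 139.301.
dQ/dP = −0.03·1811e^(−0.03P) = −0.03Q = -4.179.
ε = (dQ/dP)(P/Q) = (-4.179)(85.5/139.301).
|ε| > 1, so demand is elastic at this price.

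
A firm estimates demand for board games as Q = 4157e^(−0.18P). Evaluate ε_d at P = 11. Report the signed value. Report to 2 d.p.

-1.98

At P = 11, Q = 573.954.
dQ/dP = −0.18·4157e^(−0.18P) = −0.18Q = -103.312.
ε = (dQ/dP)(P/Q) = (-103.312)(11/573.954).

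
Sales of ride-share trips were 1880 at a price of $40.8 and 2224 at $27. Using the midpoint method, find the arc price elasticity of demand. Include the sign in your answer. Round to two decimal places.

ΔQ = 2224 − 1880 = 344; ΔP = 27 − 40.8 = -13.8.
Midpoints: P̄ = 33.90, Q̄ = 2052.0.
ε = (ΔQ/ΔP)(P̄/Q̄) = (344/-13.8)(33.90/2052.0).

-0.41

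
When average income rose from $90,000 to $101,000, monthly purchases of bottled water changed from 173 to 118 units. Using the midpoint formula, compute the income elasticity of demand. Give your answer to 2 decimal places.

-3.28

ΔQ = -55, ΔI = 11000. Midpoints: Ī = 95,500, Q̄ = 145.5.
ε_I = (ΔQ/ΔI)(Ī/Q̄) = (-55/11000)(95500/145.5).
ε_I < 0, so the good is inferior.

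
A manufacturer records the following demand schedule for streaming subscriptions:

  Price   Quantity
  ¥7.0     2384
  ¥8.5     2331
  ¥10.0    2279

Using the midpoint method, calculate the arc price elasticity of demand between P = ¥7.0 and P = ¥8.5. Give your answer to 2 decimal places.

At P = 7.0, Q = 2384; at P = 8.5, Q = 2331.
ΔQ = -53, ΔP = 1.5. Midpoints: P̄ = 7.75, Q̄ = 2357.5.
ε = (ΔQ/ΔP)(P̄/Q̄) = (-53/1.5)(7.75/2357.5).

-0.12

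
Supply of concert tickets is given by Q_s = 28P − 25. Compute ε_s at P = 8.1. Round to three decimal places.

1.124

At P = 8.1, Q_s = 201.80.
dQ_s/dP = 28.
ε_s = (dQ_s/dP)(P/Q_s) = (28)(8.1/201.80).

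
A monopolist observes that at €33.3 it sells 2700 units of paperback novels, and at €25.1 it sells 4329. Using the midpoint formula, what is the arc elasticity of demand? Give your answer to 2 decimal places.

-1.65

ΔQ = 4329 − 2700 = 1629; ΔP = 25.1 − 33.3 = -8.2.
Midpoints: P̄ = 29.20, Q̄ = 3514.5.
ε = (ΔQ/ΔP)(P̄/Q̄) = (1629/-8.2)(29.20/3514.5).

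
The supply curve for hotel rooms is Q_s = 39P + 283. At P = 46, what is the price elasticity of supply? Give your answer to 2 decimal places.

At P = 46, Q_s = 2077.
dQ_s/dP = 39.
ε_s = (dQ_s/dP)(P/Q_s) = (39)(46/2077).

0.86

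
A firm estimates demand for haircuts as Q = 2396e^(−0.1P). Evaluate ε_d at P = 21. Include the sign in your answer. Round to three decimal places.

-2.100

At P = 21, Q = 293.406.
dQ/dP = −0.1·2396e^(−0.1P) = −0.1Q = -29.341.
ε = (dQ/dP)(P/Q) = (-29.341)(21/293.406).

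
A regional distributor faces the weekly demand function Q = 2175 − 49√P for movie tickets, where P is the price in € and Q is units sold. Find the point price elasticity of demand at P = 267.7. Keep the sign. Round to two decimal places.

At P = 267.7, Q = 1373.285.
dQ/dP = −49/(2√P) = -1.497.
ε = (dQ/dP)(P/Q) = (-1.497)(267.7/1373.285).

-0.29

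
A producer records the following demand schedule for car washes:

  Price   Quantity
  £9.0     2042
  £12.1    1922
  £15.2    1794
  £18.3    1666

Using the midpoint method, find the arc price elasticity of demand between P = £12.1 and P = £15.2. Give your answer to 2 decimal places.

-0.30

At P = 12.1, Q = 1922; at P = 15.2, Q = 1794.
ΔQ = -128, ΔP = 3.1. Midpoints: P̄ = 13.65, Q̄ = 1858.0.
ε = (ΔQ/ΔP)(P̄/Q̄) = (-128/3.1)(13.65/1858.0).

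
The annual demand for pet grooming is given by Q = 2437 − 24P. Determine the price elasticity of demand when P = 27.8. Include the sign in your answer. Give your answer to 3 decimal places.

At P = 27.8, Q = 1769.800.
dQ/dP = −24.
ε = (dQ/dP)(P/Q) = (-24)(27.8/1769.800).
|ε| < 1, so demand is inelastic at this price.

-0.377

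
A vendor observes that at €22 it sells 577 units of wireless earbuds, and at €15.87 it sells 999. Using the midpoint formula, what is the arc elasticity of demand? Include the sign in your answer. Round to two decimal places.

ΔQ = 999 − 577 = 422; ΔP = 15.87 − 22 = -6.13.
Midpoints: P̄ = 18.93, Q̄ = 788.0.
ε = (ΔQ/ΔP)(P̄/Q̄) = (422/-6.13)(18.93/788.0).

-1.65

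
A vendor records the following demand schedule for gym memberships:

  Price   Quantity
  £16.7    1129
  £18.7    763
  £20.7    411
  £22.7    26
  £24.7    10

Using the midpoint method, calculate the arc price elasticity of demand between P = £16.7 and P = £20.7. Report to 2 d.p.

-4.36

At P = 16.7, Q = 1129; at P = 20.7, Q = 411.
ΔQ = -718, ΔP = 4.0. Midpoints: P̄ = 18.70, Q̄ = 770.0.
ε = (ΔQ/ΔP)(P̄/Q̄) = (-718/4.0)(18.70/770.0).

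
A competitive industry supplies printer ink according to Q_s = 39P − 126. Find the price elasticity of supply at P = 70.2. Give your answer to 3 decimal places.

At P = 70.2, Q_s = 2611.80.
dQ_s/dP = 39.
ε_s = (dQ_s/dP)(P/Q_s) = (39)(70.2/2611.80).

1.048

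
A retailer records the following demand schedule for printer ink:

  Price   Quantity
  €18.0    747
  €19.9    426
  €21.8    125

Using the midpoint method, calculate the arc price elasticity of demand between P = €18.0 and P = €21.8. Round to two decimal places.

-7.47

At P = 18.0, Q = 747; at P = 21.8, Q = 125.
ΔQ = -622, ΔP = 3.8. Midpoints: P̄ = 19.90, Q̄ = 436.0.
ε = (ΔQ/ΔP)(P̄/Q̄) = (-622/3.8)(19.90/436.0).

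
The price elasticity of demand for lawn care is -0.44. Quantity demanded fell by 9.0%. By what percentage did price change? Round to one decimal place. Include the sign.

20.5%

%ΔP ≈ %ΔQ / ε = (-9.0%)/(-0.44) = 20.45%.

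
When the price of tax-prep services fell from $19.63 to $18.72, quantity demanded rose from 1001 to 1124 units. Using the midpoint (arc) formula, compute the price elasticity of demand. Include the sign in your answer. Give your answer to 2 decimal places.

ΔQ = 1124 − 1001 = 123; ΔP = 18.72 − 19.63 = -0.91.
Midpoints: P̄ = 19.17, Q̄ = 1062.5.
ε = (ΔQ/ΔP)(P̄/Q̄) = (123/-0.91)(19.17/1062.5).

-2.44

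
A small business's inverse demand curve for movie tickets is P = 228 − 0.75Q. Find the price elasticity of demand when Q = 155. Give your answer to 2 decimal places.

-0.96

At Q = 155, P = 228 − 0.75(155) = 111.75.
dP/dQ = −0.75, so dQ/dP = 1/(−0.75) = -1.333.
ε = (dQ/dP)(P/Q) = (-1.333)(111.75/155).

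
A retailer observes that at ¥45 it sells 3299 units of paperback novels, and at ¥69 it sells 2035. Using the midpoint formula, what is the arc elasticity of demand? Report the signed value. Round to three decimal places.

ΔQ = 2035 − 3299 = -1264; ΔP = 69 − 45 = 24.
Midpoints: P̄ = 57.00, Q̄ = 2667.0.
ε = (ΔQ/ΔP)(P̄/Q̄) = (-1264/24)(57.00/2667.0).

-1.126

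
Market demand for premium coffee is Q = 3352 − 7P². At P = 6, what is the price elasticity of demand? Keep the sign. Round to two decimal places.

At P = 6, Q = 3100.
dQ/dP = −14P = -84.
ε = (dQ/dP)(P/Q) = (-84)(6/3100).
|ε| < 1, so demand is inelastic at this price.

-0.16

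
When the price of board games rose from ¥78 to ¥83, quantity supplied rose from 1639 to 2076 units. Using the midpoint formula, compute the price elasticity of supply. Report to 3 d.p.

ΔQ = 2076 − 1639 = 437; ΔP = 83 − 78 = 5.
Midpoints: P̄ = 80.50, Q̄ = 1857.5.
ε_s = (ΔQ/ΔP)(P̄/Q̄) = (437/5)(80.50/1857.5).

3.788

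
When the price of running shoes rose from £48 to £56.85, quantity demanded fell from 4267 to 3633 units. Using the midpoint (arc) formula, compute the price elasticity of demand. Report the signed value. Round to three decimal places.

-0.951

ΔQ = 3633 − 4267 = -634; ΔP = 56.85 − 48 = 8.85.
Midpoints: P̄ = 52.42, Q̄ = 3950.0.
ε = (ΔQ/ΔP)(P̄/Q̄) = (-634/8.85)(52.42/3950.0).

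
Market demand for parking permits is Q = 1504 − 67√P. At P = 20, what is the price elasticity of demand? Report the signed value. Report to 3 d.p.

-0.124

At P = 20, Q = 1204.367.
dQ/dP = −67/(2√P) = -7.491.
ε = (dQ/dP)(P/Q) = (-7.491)(20/1204.367).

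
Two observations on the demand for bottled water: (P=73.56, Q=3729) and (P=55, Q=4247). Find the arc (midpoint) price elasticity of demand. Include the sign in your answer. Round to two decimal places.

ΔQ = 4247 − 3729 = 518; ΔP = 55 − 73.56 = -18.56.
Midpoints: P̄ = 64.28, Q̄ = 3988.0.
ε = (ΔQ/ΔP)(P̄/Q̄) = (518/-18.56)(64.28/3988.0).

-0.45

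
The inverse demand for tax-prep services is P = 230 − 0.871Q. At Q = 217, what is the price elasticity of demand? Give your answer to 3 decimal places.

At Q = 217, P = 230 − 0.871(217) = 40.99.
dP/dQ = −0.871, so dQ/dP = 1/(−0.871) = -1.148.
ε = (dQ/dP)(P/Q) = (-1.148)(40.99/217).

-0.217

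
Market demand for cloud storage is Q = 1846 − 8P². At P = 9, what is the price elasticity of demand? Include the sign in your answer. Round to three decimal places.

At P = 9, Q = 1198.
dQ/dP = −16P = -144.
ε = (dQ/dP)(P/Q) = (-144)(9/1198).

-1.082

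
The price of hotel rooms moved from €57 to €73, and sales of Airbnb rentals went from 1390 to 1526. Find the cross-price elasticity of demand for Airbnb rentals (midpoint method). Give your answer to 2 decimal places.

ΔQ_x = 1526 − 1390 = 136; ΔP_y = 73 − 57 = 16.
Midpoints: P̄_y = 65.00, Q̄_x = 1458.0.
ε_xy = (ΔQ_x/ΔP_y)(P̄_y/Q̄_x) = (136/16)(65.00/1458.0).
ε_xy > 0, so the goods are substitutes.

0.38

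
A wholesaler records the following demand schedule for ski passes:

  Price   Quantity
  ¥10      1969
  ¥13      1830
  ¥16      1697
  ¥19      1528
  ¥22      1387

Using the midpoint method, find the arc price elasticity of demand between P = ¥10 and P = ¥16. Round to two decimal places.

At P = 10, Q = 1969; at P = 16, Q = 1697.
ΔQ = -272, ΔP = 6. Midpoints: P̄ = 13.00, Q̄ = 1833.0.
ε = (ΔQ/ΔP)(P̄/Q̄) = (-272/6)(13.00/1833.0).

-0.32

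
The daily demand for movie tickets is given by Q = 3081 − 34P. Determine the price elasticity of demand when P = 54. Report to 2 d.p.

-1.47

At P = 54, Q = 1245.
dQ/dP = −34.
ε = (dQ/dP)(P/Q) = (-34)(54/1245).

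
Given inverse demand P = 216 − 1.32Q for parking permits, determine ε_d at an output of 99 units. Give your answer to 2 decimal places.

At Q = 99, P = 216 − 1.32(99) = 85.32.
dP/dQ = −1.32, so dQ/dP = 1/(−1.32) = -0.758.
ε = (dQ/dP)(P/Q) = (-0.758)(85.32/99).

-0.65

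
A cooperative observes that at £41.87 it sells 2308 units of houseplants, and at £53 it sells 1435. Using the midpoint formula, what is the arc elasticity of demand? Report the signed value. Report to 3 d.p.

ΔQ = 1435 − 2308 = -873; ΔP = 53 − 41.87 = 11.13.
Midpoints: P̄ = 47.44, Q̄ = 1871.5.
ε = (ΔQ/ΔP)(P̄/Q̄) = (-873/11.13)(47.44/1871.5).

-1.988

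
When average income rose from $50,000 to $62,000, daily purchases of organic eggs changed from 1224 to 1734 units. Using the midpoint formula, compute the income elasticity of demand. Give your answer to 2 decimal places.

ΔQ = 510, ΔI = 12000. Midpoints: Ī = 56,000, Q̄ = 1479.0.
ε_I = (ΔQ/ΔI)(Ī/Q̄) = (510/12000)(56000/1479.0).

1.61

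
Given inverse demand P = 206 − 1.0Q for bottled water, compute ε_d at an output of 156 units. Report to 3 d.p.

At Q = 156, P = 206 − 1.0(156) = 50.00.
dP/dQ = −1.0, so dQ/dP = 1/(−1.0) = -1.000.
ε = (dQ/dP)(P/Q) = (-1.000)(50.00/156).

-0.321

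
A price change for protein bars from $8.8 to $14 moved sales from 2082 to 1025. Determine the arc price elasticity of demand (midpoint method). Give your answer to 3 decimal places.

ΔQ = 1025 − 2082 = -1057; ΔP = 14 − 8.8 = 5.2.
Midpoints: P̄ = 11.40, Q̄ = 1553.5.
ε = (ΔQ/ΔP)(P̄/Q̄) = (-1057/5.2)(11.40/1553.5).

-1.492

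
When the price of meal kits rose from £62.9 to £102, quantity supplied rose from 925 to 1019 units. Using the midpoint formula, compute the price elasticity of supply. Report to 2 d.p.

0.20

ΔQ = 1019 − 925 = 94; ΔP = 102 − 62.9 = 39.1.
Midpoints: P̄ = 82.45, Q̄ = 972.0.
ε_s = (ΔQ/ΔP)(P̄/Q̄) = (94/39.1)(82.45/972.0).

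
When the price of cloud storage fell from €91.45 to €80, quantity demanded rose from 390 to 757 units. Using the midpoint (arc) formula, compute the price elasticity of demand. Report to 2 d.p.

-4.79

ΔQ = 757 − 390 = 367; ΔP = 80 − 91.45 = -11.45.
Midpoints: P̄ = 85.72, Q̄ = 573.5.
ε = (ΔQ/ΔP)(P̄/Q̄) = (367/-11.45)(85.72/573.5).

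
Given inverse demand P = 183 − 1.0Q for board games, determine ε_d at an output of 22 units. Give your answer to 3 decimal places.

At Q = 22, P = 183 − 1.0(22) = 161.00.
dP/dQ = −1.0, so dQ/dP = 1/(−1.0) = -1.000.
ε = (dQ/dP)(P/Q) = (-1.000)(161.00/22).

-7.318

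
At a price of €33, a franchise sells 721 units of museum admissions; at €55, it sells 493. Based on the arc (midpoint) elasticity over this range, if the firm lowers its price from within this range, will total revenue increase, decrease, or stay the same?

decrease

Arc ε = (-228/22)(44.00/607.0) ≈ -0.751.
|ε| = 0.75 < 1, so demand is inelastic. A price cut therefore reduces total revenue.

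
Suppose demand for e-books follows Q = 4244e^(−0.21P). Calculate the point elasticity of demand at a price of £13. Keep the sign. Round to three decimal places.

-2.730

At P = 13, Q = 276.791.
dQ/dP = −0.21·4244e^(−0.21P) = −0.21Q = -58.126.
ε = (dQ/dP)(P/Q) = (-58.126)(13/276.791).
|ε| > 1, so demand is elastic at this price.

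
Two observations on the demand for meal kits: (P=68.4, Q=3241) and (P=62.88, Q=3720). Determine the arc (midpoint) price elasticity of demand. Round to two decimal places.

-1.64

ΔQ = 3720 − 3241 = 479; ΔP = 62.88 − 68.4 = -5.52.
Midpoints: P̄ = 65.64, Q̄ = 3480.5.
ε = (ΔQ/ΔP)(P̄/Q̄) = (479/-5.52)(65.64/3480.5).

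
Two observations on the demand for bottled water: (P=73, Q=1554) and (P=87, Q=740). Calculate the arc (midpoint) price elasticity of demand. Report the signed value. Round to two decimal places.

ΔQ = 740 − 1554 = -814; ΔP = 87 − 73 = 14.
Midpoints: P̄ = 80.00, Q̄ = 1147.0.
ε = (ΔQ/ΔP)(P̄/Q̄) = (-814/14)(80.00/1147.0).

-4.06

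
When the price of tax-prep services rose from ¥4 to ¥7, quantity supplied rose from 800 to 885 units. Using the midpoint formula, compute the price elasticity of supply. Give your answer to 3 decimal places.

ΔQ = 885 − 800 = 85; ΔP = 7 − 4 = 3.
Midpoints: P̄ = 5.50, Q̄ = 842.5.
ε_s = (ΔQ/ΔP)(P̄/Q̄) = (85/3)(5.50/842.5).

0.185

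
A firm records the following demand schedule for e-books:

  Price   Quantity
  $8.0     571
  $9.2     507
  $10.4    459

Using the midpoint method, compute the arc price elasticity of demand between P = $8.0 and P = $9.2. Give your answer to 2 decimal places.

-0.85

At P = 8.0, Q = 571; at P = 9.2, Q = 507.
ΔQ = -64, ΔP = 1.2. Midpoints: P̄ = 8.60, Q̄ = 539.0.
ε = (ΔQ/ΔP)(P̄/Q̄) = (-64/1.2)(8.60/539.0).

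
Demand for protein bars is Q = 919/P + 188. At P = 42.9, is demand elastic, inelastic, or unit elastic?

Q = 209.422, dQ/dP = -0.499.
ε = (dQ/dP)(P/Q) ≈ -0.102.
|ε| = 0.10 < 1.

inelastic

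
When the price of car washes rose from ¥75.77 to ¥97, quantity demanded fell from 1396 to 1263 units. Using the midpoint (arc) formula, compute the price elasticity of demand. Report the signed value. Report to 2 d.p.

ΔQ = 1263 − 1396 = -133; ΔP = 97 − 75.77 = 21.23.
Midpoints: P̄ = 86.38, Q̄ = 1329.5.
ε = (ΔQ/ΔP)(P̄/Q̄) = (-133/21.23)(86.38/1329.5).

-0.41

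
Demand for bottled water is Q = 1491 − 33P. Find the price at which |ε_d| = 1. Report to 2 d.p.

For linear demand Q = a − bP, ε = −bP/(a − bP). |ε| = 1 when bP = a − bP, i.e. P = a/(2b).
P = 1491/(2·33) = 1491/66 = 22.5909.

22.59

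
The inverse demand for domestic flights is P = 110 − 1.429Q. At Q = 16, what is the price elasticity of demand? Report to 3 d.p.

-3.811

At Q = 16, P = 110 − 1.429(16) = 87.14.
dP/dQ = −1.429, so dQ/dP = 1/(−1.429) = -0.700.
ε = (dQ/dP)(P/Q) = (-0.700)(87.14/16).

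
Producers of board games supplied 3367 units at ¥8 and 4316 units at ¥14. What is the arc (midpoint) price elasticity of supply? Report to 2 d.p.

0.45

ΔQ = 4316 − 3367 = 949; ΔP = 14 − 8 = 6.
Midpoints: P̄ = 11.00, Q̄ = 3841.5.
ε_s = (ΔQ/ΔP)(P̄/Q̄) = (949/6)(11.00/3841.5).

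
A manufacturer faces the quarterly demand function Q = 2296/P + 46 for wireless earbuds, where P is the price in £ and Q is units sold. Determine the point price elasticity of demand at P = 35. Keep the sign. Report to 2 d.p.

-0.59

At P = 35, Q = 111.600.
dQ/dP = −2296/P² = -1.874.
ε = (dQ/dP)(P/Q) = (-1.874)(35/111.600).
|ε| < 1, so demand is inelastic at this price.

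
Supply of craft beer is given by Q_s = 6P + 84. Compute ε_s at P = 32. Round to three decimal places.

At P = 32, Q_s = 276.
dQ_s/dP = 6.
ε_s = (dQ_s/dP)(P/Q_s) = (6)(32/276).

0.696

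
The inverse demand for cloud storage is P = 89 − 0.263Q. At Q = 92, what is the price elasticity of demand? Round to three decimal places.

-2.678

At Q = 92, P = 89 − 0.263(92) = 64.80.
dP/dQ = −0.263, so dQ/dP = 1/(−0.263) = -3.802.
ε = (dQ/dP)(P/Q) = (-3.802)(64.80/92).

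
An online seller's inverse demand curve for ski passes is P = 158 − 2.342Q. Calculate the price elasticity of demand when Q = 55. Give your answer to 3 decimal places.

At Q = 55, P = 158 − 2.342(55) = 29.19.
dP/dQ = −2.342, so dQ/dP = 1/(−2.342) = -0.427.
ε = (dQ/dP)(P/Q) = (-0.427)(29.19/55).

-0.227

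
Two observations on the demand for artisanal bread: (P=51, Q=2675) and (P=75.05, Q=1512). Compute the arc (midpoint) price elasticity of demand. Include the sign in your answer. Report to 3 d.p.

-1.456

ΔQ = 1512 − 2675 = -1163; ΔP = 75.05 − 51 = 24.05.
Midpoints: P̄ = 63.02, Q̄ = 2093.5.
ε = (ΔQ/ΔP)(P̄/Q̄) = (-1163/24.05)(63.02/2093.5).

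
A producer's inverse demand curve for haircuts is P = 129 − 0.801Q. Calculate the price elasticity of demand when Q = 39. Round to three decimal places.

-3.129

At Q = 39, P = 129 − 0.801(39) = 97.76.
dP/dQ = −0.801, so dQ/dP = 1/(−0.801) = -1.248.
ε = (dQ/dP)(P/Q) = (-1.248)(97.76/39).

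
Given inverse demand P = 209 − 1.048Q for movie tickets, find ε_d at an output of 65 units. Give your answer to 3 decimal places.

-2.068

At Q = 65, P = 209 − 1.048(65) = 140.88.
dP/dQ = −1.048, so dQ/dP = 1/(−1.048) = -0.954.
ε = (dQ/dP)(P/Q) = (-0.954)(140.88/65).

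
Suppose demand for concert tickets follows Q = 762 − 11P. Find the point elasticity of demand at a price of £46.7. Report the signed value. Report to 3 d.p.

-2.069

At P = 46.7, Q = 248.300.
dQ/dP = −11.
ε = (dQ/dP)(P/Q) = (-11)(46.7/248.300).
|ε| > 1, so demand is elastic at this price.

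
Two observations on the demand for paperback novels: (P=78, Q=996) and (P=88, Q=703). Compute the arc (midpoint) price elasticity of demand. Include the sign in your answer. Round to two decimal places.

ΔQ = 703 − 996 = -293; ΔP = 88 − 78 = 10.
Midpoints: P̄ = 83.00, Q̄ = 849.5.
ε = (ΔQ/ΔP)(P̄/Q̄) = (-293/10)(83.00/849.5).

-2.86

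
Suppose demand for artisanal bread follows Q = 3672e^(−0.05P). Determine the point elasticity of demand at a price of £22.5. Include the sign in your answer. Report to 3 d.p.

-1.125

At P = 22.5, Q = 1192.124.
dQ/dP = −0.05·3672e^(−0.05P) = −0.05Q = -59.606.
ε = (dQ/dP)(P/Q) = (-59.606)(22.5/1192.124).
|ε| > 1, so demand is elastic at this price.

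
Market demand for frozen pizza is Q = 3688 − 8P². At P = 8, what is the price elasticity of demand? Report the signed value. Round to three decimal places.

At P = 8, Q = 3176.
dQ/dP = −16P = -128.
ε = (dQ/dP)(P/Q) = (-128)(8/3176).
|ε| < 1, so demand is inelastic at this price.

-0.322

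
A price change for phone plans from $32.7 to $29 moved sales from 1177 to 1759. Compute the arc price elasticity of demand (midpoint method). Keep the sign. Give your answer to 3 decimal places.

ΔQ = 1759 − 1177 = 582; ΔP = 29 − 32.7 = -3.7.
Midpoints: P̄ = 30.85, Q̄ = 1468.0.
ε = (ΔQ/ΔP)(P̄/Q̄) = (582/-3.7)(30.85/1468.0).

-3.306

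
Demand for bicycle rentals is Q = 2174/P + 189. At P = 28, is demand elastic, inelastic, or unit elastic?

Q = 266.643, dQ/dP = -2.773.
ε = (dQ/dP)(P/Q) ≈ -0.291.
|ε| = 0.29 < 1.

inelastic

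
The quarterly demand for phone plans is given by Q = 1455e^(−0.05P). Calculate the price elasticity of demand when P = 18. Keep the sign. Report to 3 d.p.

-0.900

At P = 18, Q = 591.559.
dQ/dP = −0.05·1455e^(−0.05P) = −0.05Q = -29.578.
ε = (dQ/dP)(P/Q) = (-29.578)(18/591.559).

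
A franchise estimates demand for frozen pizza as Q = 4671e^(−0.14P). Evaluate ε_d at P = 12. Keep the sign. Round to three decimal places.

-1.680

At P = 12, Q = 870.553.
dQ/dP = −0.14·4671e^(−0.14P) = −0.14Q = -121.877.
ε = (dQ/dP)(P/Q) = (-121.877)(12/870.553).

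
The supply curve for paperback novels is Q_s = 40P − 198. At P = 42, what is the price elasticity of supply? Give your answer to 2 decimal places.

1.13

At P = 42, Q_s = 1482.
dQ_s/dP = 40.
ε_s = (dQ_s/dP)(P/Q_s) = (40)(42/1482).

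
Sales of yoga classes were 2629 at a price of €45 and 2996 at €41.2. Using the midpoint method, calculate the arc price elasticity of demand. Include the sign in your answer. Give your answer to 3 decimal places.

-1.480

ΔQ = 2996 − 2629 = 367; ΔP = 41.2 − 45 = -3.8.
Midpoints: P̄ = 43.10, Q̄ = 2812.5.
ε = (ΔQ/ΔP)(P̄/Q̄) = (367/-3.8)(43.10/2812.5).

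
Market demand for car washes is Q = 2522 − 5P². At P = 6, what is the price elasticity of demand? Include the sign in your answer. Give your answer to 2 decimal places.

At P = 6, Q = 2342.
dQ/dP = −10P = -60.
ε = (dQ/dP)(P/Q) = (-60)(6/2342).

-0.15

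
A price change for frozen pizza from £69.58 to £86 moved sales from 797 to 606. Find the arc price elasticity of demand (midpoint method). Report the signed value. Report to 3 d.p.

ΔQ = 606 − 797 = -191; ΔP = 86 − 69.58 = 16.42.
Midpoints: P̄ = 77.79, Q̄ = 701.5.
ε = (ΔQ/ΔP)(P̄/Q̄) = (-191/16.42)(77.79/701.5).

-1.290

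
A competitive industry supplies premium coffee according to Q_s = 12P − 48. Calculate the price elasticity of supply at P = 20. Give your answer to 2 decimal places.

1.25

At P = 20, Q_s = 192.
dQ_s/dP = 12.
ε_s = (dQ_s/dP)(P/Q_s) = (12)(20/192).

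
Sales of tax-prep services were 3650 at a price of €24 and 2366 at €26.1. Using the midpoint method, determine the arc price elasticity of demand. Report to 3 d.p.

-5.092

ΔQ = 2366 − 3650 = -1284; ΔP = 26.1 − 24 = 2.1.
Midpoints: P̄ = 25.05, Q̄ = 3008.0.
ε = (ΔQ/ΔP)(P̄/Q̄) = (-1284/2.1)(25.05/3008.0).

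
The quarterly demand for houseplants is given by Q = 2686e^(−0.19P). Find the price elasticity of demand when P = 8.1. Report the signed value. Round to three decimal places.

-1.539

At P = 8.1, Q = 576.404.
dQ/dP = −0.19·2686e^(−0.19P) = −0.19Q = -109.517.
ε = (dQ/dP)(P/Q) = (-109.517)(8.1/576.404).
|ε| > 1, so demand is elastic at this price.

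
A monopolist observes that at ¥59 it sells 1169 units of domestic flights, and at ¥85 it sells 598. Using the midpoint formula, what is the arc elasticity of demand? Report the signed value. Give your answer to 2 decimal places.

ΔQ = 598 − 1169 = -571; ΔP = 85 − 59 = 26.
Midpoints: P̄ = 72.00, Q̄ = 883.5.
ε = (ΔQ/ΔP)(P̄/Q̄) = (-571/26)(72.00/883.5).

-1.79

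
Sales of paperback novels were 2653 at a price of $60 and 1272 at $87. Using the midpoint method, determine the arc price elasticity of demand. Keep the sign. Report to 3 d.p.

-1.916

ΔQ = 1272 − 2653 = -1381; ΔP = 87 − 60 = 27.
Midpoints: P̄ = 73.50, Q̄ = 1962.5.
ε = (ΔQ/ΔP)(P̄/Q̄) = (-1381/27)(73.50/1962.5).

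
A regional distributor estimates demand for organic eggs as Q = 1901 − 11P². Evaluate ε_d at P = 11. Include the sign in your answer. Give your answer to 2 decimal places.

At P = 11, Q = 570.
dQ/dP = −22P = -242.
ε = (dQ/dP)(P/Q) = (-242)(11/570).

-4.67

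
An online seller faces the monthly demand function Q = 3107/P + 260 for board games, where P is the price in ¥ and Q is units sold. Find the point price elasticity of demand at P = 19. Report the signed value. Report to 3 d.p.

At P = 19, Q = 423.526.
dQ/dP = −3107/P² = -8.607.
ε = (dQ/dP)(P/Q) = (-8.607)(19/423.526).

-0.386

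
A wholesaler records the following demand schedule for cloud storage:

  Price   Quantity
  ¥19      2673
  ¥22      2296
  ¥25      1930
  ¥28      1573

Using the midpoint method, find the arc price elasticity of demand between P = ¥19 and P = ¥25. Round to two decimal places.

At P = 19, Q = 2673; at P = 25, Q = 1930.
ΔQ = -743, ΔP = 6. Midpoints: P̄ = 22.00, Q̄ = 2301.5.
ε = (ΔQ/ΔP)(P̄/Q̄) = (-743/6)(22.00/2301.5).

-1.18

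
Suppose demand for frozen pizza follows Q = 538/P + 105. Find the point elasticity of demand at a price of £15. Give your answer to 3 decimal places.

At P = 15, Q = 140.867.
dQ/dP = −538/P² = -2.391.
ε = (dQ/dP)(P/Q) = (-2.391)(15/140.867).

-0.255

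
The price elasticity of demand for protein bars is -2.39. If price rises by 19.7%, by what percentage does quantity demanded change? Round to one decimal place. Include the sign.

-47.1%

%ΔQ ≈ ε × %ΔP = (-2.39)(19.7%) = -47.08%.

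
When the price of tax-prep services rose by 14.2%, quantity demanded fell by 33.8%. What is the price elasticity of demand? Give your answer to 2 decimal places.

-2.38

ε = %ΔQ / %ΔP = (-33.8)/(14.2) = -2.380.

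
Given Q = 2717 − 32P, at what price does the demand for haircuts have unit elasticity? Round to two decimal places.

42.45

For linear demand Q = a − bP, ε = −bP/(a − bP). |ε| = 1 when bP = a − bP, i.e. P = a/(2b).
P = 2717/(2·32) = 2717/64 = 42.4531.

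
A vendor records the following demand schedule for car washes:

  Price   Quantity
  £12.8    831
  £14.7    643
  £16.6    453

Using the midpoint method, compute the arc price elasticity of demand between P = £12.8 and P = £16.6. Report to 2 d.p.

-2.28

At P = 12.8, Q = 831; at P = 16.6, Q = 453.
ΔQ = -378, ΔP = 3.8. Midpoints: P̄ = 14.70, Q̄ = 642.0.
ε = (ΔQ/ΔP)(P̄/Q̄) = (-378/3.8)(14.70/642.0).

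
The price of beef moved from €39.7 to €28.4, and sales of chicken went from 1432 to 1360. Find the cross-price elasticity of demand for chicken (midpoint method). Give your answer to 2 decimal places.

ΔQ_x = 1360 − 1432 = -72; ΔP_y = 28.4 − 39.7 = -11.3.
Midpoints: P̄_y = 34.05, Q̄_x = 1396.0.
ε_xy = (ΔQ_x/ΔP_y)(P̄_y/Q̄_x) = (-72/-11.3)(34.05/1396.0).
ε_xy > 0, so the goods are substitutes.

0.16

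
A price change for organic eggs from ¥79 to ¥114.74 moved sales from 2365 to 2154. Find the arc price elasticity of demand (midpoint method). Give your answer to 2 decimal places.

ΔQ = 2154 − 2365 = -211; ΔP = 114.74 − 79 = 35.74.
Midpoints: P̄ = 96.87, Q̄ = 2259.5.
ε = (ΔQ/ΔP)(P̄/Q̄) = (-211/35.74)(96.87/2259.5).

-0.25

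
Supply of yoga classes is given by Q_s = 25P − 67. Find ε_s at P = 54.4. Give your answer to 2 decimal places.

1.05

At P = 54.4, Q_s = 1293.
dQ_s/dP = 25.
ε_s = (dQ_s/dP)(P/Q_s) = (25)(54.4/1293).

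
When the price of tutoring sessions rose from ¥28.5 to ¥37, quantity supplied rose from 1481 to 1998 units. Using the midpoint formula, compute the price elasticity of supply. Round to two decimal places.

1.15

ΔQ = 1998 − 1481 = 517; ΔP = 37 − 28.5 = 8.5.
Midpoints: P̄ = 32.75, Q̄ = 1739.5.
ε_s = (ΔQ/ΔP)(P̄/Q̄) = (517/8.5)(32.75/1739.5).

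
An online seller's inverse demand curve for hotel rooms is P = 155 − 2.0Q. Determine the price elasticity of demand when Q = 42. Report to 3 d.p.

-0.845

At Q = 42, P = 155 − 2.0(42) = 71.00.
dP/dQ = −2.0, so dQ/dP = 1/(−2.0) = -0.500.
ε = (dQ/dP)(P/Q) = (-0.500)(71.00/42).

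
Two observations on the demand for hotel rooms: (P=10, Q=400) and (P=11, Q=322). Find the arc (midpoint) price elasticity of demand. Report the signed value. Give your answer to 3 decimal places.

ΔQ = 322 − 400 = -78; ΔP = 11 − 10 = 1.
Midpoints: P̄ = 10.50, Q̄ = 361.0.
ε = (ΔQ/ΔP)(P̄/Q̄) = (-78/1)(10.50/361.0).

-2.269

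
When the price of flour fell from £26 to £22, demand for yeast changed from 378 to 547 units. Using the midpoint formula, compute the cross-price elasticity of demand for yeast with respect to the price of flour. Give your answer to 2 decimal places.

-2.19

ΔQ_x = 547 − 378 = 169; ΔP_y = 22 − 26 = -4.
Midpoints: P̄_y = 24.00, Q̄_x = 462.5.
ε_xy = (ΔQ_x/ΔP_y)(P̄_y/Q̄_x) = (169/-4)(24.00/462.5).
ε_xy < 0, so the goods are complements.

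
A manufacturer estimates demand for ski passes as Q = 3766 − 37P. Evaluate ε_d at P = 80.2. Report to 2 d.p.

At P = 80.2, Q = 798.600.
dQ/dP = −37.
ε = (dQ/dP)(P/Q) = (-37)(80.2/798.600).

-3.72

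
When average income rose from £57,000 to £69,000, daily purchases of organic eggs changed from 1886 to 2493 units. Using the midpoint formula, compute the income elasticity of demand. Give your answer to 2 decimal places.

ΔQ = 607, ΔI = 12000. Midpoints: Ī = 63,000, Q̄ = 2189.5.
ε_I = (ΔQ/ΔI)(Ī/Q̄) = (607/12000)(63000/2189.5).
ε_I > 0, so the good is normal.

1.46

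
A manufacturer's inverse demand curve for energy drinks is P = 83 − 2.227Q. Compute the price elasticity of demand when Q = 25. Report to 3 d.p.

-0.491

At Q = 25, P = 83 − 2.227(25) = 27.33.
dP/dQ = −2.227, so dQ/dP = 1/(−2.227) = -0.449.
ε = (dQ/dP)(P/Q) = (-0.449)(27.33/25).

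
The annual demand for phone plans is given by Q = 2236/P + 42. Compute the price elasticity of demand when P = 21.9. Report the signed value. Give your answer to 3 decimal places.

-0.709

At P = 21.9, Q = 144.100.
dQ/dP = −2236/P² = -4.662.
ε = (dQ/dP)(P/Q) = (-4.662)(21.9/144.100).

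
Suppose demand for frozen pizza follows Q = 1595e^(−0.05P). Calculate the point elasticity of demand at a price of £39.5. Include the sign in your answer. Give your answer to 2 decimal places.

At P = 39.5, Q = 221.324.
dQ/dP = −0.05·1595e^(−0.05P) = −0.05Q = -11.066.
ε = (dQ/dP)(P/Q) = (-11.066)(39.5/221.324).
|ε| > 1, so demand is elastic at this price.

-1.98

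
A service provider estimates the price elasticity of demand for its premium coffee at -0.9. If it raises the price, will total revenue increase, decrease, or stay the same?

|ε| = 0.90 < 1, so demand is inelastic. A price rise therefore raises total revenue.

increase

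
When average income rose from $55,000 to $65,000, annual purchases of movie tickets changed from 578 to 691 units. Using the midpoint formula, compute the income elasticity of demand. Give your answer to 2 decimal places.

ΔQ = 113, ΔI = 10000. Midpoints: Ī = 60,000, Q̄ = 634.5.
ε_I = (ΔQ/ΔI)(Ī/Q̄) = (113/10000)(60000/634.5).
ε_I > 0, so the good is normal.

1.07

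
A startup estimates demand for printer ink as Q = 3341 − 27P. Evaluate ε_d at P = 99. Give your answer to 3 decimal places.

At P = 99, Q = 668.
dQ/dP = −27.
ε = (dQ/dP)(P/Q) = (-27)(99/668).

-4.001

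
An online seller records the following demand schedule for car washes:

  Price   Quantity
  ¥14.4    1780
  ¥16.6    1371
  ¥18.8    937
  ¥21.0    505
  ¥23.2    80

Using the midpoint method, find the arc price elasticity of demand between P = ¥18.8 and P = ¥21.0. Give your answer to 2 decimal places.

-5.42

At P = 18.8, Q = 937; at P = 21.0, Q = 505.
ΔQ = -432, ΔP = 2.2. Midpoints: P̄ = 19.90, Q̄ = 721.0.
ε = (ΔQ/ΔP)(P̄/Q̄) = (-432/2.2)(19.90/721.0).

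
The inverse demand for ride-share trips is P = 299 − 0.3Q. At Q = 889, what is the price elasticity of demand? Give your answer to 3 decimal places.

At Q = 889, P = 299 − 0.3(889) = 32.30.
dP/dQ = −0.3, so dQ/dP = 1/(−0.3) = -3.333.
ε = (dQ/dP)(P/Q) = (-3.333)(32.30/889).

-0.121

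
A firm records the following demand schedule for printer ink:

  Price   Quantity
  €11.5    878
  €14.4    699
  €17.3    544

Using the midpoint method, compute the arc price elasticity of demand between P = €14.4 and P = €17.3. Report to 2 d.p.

At P = 14.4, Q = 699; at P = 17.3, Q = 544.
ΔQ = -155, ΔP = 2.9. Midpoints: P̄ = 15.85, Q̄ = 621.5.
ε = (ΔQ/ΔP)(P̄/Q̄) = (-155/2.9)(15.85/621.5).

-1.36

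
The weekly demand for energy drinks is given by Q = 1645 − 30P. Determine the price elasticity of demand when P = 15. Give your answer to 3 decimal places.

At P = 15, Q = 1195.
dQ/dP = −30.
ε = (dQ/dP)(P/Q) = (-30)(15/1195).
|ε| < 1, so demand is inelastic at this price.

-0.377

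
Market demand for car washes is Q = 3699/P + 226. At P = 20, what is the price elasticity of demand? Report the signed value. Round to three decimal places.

At P = 20, Q = 410.950.
dQ/dP = −3699/P² = -9.248.
ε = (dQ/dP)(P/Q) = (-9.248)(20/410.950).

-0.450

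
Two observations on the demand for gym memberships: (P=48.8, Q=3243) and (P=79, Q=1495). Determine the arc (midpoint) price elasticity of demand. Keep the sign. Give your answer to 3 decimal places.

-1.561

ΔQ = 1495 − 3243 = -1748; ΔP = 79 − 48.8 = 30.2.
Midpoints: P̄ = 63.90, Q̄ = 2369.0.
ε = (ΔQ/ΔP)(P̄/Q̄) = (-1748/30.2)(63.90/2369.0).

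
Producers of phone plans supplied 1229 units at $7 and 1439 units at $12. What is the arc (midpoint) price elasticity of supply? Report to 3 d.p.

0.299

ΔQ = 1439 − 1229 = 210; ΔP = 12 − 7 = 5.
Midpoints: P̄ = 9.50, Q̄ = 1334.0.
ε_s = (ΔQ/ΔP)(P̄/Q̄) = (210/5)(9.50/1334.0).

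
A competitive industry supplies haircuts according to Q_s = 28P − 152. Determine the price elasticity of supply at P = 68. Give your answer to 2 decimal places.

1.09

At P = 68, Q_s = 1752.
dQ_s/dP = 28.
ε_s = (dQ_s/dP)(P/Q_s) = (28)(68/1752).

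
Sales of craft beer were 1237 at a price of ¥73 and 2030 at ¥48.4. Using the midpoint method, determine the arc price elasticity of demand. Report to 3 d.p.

-1.198

ΔQ = 2030 − 1237 = 793; ΔP = 48.4 − 73 = -24.6.
Midpoints: P̄ = 60.70, Q̄ = 1633.5.
ε = (ΔQ/ΔP)(P̄/Q̄) = (793/-24.6)(60.70/1633.5).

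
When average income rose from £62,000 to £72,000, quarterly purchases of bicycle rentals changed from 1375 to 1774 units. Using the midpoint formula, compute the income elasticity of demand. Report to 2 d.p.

1.70

ΔQ = 399, ΔI = 10000. Midpoints: Ī = 67,000, Q̄ = 1574.5.
ε_I = (ΔQ/ΔI)(Ī/Q̄) = (399/10000)(67000/1574.5).
ε_I > 0, so the good is normal.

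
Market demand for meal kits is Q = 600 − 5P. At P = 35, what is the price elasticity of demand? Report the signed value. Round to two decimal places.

At P = 35, Q = 425.
dQ/dP = −5.
ε = (dQ/dP)(P/Q) = (-5)(35/425).

-0.41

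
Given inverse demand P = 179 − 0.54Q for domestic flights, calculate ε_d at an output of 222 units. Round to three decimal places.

-0.493

At Q = 222, P = 179 − 0.54(222) = 59.12.
dP/dQ = −0.54, so dQ/dP = 1/(−0.54) = -1.852.
ε = (dQ/dP)(P/Q) = (-1.852)(59.12/222).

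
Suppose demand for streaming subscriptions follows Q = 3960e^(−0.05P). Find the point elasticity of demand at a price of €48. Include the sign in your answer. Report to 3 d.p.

At P = 48, Q = 359.243.
dQ/dP = −0.05·3960e^(−0.05P) = −0.05Q = -17.962.
ε = (dQ/dP)(P/Q) = (-17.962)(48/359.243).

-2.400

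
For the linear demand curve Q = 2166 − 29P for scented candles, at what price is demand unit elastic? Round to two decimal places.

37.34

For linear demand Q = a − bP, ε = −bP/(a − bP). |ε| = 1 when bP = a − bP, i.e. P = a/(2b).
P = 2166/(2·29) = 2166/58 = 37.3448.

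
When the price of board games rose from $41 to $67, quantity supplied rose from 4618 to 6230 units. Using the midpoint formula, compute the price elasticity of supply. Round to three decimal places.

0.617

ΔQ = 6230 − 4618 = 1612; ΔP = 67 − 41 = 26.
Midpoints: P̄ = 54.00, Q̄ = 5424.0.
ε_s = (ΔQ/ΔP)(P̄/Q̄) = (1612/26)(54.00/5424.0).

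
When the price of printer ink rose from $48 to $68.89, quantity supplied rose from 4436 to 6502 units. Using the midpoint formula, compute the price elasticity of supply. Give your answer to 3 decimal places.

1.057

ΔQ = 6502 − 4436 = 2066; ΔP = 68.89 − 48 = 20.89.
Midpoints: P̄ = 58.45, Q̄ = 5469.0.
ε_s = (ΔQ/ΔP)(P̄/Q̄) = (2066/20.89)(58.45/5469.0).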